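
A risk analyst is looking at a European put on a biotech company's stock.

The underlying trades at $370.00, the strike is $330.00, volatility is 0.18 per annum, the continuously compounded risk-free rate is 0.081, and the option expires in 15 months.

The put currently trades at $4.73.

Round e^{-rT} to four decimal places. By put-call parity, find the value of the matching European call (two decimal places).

$76.51

exp(−rT) = exp(−0.081·1.25) = 0.9037
Put-call parity: C − P = S − K·e^(−rT) = 370 − 330·0.9037 = 370 − 298.2210 = 71.7790
C = P + (C − P) = 4.73 + (71.7790) = 76.5090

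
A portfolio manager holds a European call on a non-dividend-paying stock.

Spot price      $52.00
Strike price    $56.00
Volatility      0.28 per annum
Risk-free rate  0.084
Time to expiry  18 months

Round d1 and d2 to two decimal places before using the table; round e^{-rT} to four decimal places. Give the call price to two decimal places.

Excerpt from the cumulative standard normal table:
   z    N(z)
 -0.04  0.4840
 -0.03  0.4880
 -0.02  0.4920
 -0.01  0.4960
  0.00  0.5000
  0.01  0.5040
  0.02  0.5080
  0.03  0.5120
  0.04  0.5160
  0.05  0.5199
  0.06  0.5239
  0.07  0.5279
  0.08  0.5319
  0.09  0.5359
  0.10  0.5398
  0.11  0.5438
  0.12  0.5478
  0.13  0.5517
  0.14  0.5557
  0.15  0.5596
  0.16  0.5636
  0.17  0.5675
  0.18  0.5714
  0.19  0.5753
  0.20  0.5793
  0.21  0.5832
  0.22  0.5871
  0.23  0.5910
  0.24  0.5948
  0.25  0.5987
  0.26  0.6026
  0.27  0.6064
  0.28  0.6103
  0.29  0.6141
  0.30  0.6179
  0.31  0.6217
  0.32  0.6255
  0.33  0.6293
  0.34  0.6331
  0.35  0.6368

$8.24

σ√T = 0.28 × 1.2247 = 0.3429
d₁ = [ln(52/56) + (0.084 + 0.28²/2)·1.5] / 0.3429 = [-0.0741 + 0.1848] / 0.3429 = 0.3228 ≈ 0.32
d₂ = d₁ − σ√T = 0.3228 − 0.3429 = -0.0201 ≈ -0.02
e^(−rT) = e^(−0.084·1.5) = 0.8816
C = 52·N(0.32) − 56·0.8816·N(-0.02) = 52·0.6255 − 56·0.8816·0.4920 = 32.5260 − 24.2898 = 8.2362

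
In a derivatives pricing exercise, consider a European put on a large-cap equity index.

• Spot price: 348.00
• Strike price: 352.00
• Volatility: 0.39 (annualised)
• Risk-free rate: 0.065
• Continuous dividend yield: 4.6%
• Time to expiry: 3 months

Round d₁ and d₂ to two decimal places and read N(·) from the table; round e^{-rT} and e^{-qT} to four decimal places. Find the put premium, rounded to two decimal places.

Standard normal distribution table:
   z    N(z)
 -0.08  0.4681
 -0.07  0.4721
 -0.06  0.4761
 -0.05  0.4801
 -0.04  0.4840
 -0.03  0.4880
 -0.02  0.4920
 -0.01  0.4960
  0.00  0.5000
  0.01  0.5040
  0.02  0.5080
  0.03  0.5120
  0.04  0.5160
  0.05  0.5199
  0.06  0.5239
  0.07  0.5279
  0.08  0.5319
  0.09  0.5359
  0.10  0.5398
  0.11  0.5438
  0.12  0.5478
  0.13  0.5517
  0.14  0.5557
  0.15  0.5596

σ√T = 0.39·√0.25 = 0.1950
d₁ = [ln(348/352) + (0.065 − 0.046 + ½·0.39²)·0.25] / (σ√T) = (-0.0114 + 0.0238) / 0.1950 = 0.0633 which rounds to 0.06
d₂ = 0.0633 − 0.1950 = -0.1317 which rounds to -0.13
e^(−qT) = e^(−0.046·0.25) = 0.9886;  e^(−rT) = e^(−0.065·0.25) = 0.9839
N(−d₂) = N(0.13) = 0.5517;  N(−d₁) = N(-0.06) = 0.4761
P = 352·0.9839·0.5517 − 348·0.9886·0.4761 = 191.0718 − 163.7940 = 27.2778

27.28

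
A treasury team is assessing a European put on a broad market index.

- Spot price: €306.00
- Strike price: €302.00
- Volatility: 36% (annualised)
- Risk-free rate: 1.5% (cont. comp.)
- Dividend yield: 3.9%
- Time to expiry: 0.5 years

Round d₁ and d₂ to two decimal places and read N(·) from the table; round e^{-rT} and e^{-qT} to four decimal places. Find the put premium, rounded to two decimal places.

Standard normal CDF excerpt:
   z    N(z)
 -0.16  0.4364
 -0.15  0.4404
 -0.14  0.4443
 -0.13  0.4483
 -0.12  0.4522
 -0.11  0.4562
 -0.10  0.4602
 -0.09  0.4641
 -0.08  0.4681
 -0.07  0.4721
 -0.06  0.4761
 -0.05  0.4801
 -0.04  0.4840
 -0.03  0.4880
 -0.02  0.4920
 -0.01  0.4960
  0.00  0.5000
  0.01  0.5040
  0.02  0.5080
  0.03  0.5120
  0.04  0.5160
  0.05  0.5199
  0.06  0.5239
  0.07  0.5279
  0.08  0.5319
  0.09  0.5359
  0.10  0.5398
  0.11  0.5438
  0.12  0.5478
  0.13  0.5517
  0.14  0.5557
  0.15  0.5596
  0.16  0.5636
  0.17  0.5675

T = 0.5;  σ√T = 0.2546
d₁ = [ln(306/302) + (0.015 − 0.039 + ½·0.36²)·0.5] / (σ√T) = (0.0132 + 0.0204) / 0.2546 = 0.1318 ≈ 0.13
d₂ = 0.1318 − 0.2546 = -0.1227 ≈ -0.12
exp(−qT) = exp(−0.039·0.5) = 0.9807;  exp(−rT) = exp(−0.015·0.5) = 0.9925
N(−d₂) = N(0.12) = 0.5478;  N(−d₁) = N(-0.13) = 0.4483
P = 302·0.9925·0.5478 − 306·0.9807·0.4483 = 164.1948 − 134.5322 = 29.6626

€29.66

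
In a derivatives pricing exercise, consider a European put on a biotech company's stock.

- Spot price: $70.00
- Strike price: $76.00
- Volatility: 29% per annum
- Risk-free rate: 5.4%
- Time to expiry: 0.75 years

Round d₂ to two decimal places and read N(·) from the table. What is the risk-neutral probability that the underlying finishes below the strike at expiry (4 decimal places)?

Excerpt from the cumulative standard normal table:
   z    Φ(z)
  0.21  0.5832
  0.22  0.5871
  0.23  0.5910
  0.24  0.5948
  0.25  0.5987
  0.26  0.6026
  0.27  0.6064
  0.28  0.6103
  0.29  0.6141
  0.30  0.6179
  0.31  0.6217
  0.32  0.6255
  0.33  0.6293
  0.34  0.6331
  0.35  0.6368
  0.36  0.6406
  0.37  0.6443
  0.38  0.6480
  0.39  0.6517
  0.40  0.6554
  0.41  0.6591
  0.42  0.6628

0.6141

T = 0.75;  σ√T = 0.2511
d₁ = [ln(70/76) + (0.054 + ½·0.29²)·0.75] / (σ√T) = (-0.0822 + 0.0720) / 0.2511 = -0.0406 ⇒ -0.04
d₂ = -0.0406 − 0.2511 = -0.2918 ⇒ -0.29
Pr(exercise) under Q = N(−d₂) = N(0.29) = 0.6141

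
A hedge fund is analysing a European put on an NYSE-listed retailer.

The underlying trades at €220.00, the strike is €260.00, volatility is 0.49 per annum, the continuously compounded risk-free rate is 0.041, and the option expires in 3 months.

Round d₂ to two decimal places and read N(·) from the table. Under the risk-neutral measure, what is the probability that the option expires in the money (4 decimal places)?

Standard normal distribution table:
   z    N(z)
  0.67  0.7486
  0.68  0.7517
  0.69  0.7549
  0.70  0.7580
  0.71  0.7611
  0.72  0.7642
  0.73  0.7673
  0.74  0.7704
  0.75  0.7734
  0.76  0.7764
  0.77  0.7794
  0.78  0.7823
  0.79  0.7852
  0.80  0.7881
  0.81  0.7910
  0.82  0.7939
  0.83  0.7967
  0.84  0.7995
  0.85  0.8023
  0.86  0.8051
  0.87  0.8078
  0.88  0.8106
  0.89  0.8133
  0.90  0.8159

0.7764

T = 0.25;  σ√T = 0.2450
d₁ = [ln(220/260) + (0.041 + 0.49²/2)·0.25] / 0.2450 = [-0.1671 + 0.0403] / 0.2450 = -0.5175 → -0.52
d₂ = d₁ − σ√T = -0.5175 − 0.2450 = -0.7625 → -0.76
Risk-neutral Pr[S_T < K] = N(−d₂) = N(0.76) = 0.7764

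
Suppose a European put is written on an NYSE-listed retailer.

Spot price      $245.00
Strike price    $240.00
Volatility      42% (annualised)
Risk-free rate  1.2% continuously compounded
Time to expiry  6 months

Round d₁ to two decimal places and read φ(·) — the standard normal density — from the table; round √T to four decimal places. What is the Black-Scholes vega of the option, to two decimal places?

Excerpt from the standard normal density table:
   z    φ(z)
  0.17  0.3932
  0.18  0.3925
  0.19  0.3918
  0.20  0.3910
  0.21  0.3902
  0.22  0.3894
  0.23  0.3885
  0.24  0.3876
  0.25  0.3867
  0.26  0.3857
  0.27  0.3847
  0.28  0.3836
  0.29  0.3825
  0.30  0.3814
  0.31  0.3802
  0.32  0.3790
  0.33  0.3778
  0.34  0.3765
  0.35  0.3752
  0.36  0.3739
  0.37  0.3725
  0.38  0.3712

T = 0.5;  σ√T = 0.2970
ln(S/K) + (r + σ²/2)T = ln(245/240) + (0.012 + 0.42²/2)·0.5 = 0.0206 + 0.0501 = 0.0707
d₁ = 0.0707 / 0.2970 = 0.2381 ⇒ 0.24
√T = √0.5 = 0.7071
φ(d₁) = φ(0.24) = 0.3876
vega = S·φ(d₁)·√T = 245·0.3876·0.7071 = 67.1476

67.15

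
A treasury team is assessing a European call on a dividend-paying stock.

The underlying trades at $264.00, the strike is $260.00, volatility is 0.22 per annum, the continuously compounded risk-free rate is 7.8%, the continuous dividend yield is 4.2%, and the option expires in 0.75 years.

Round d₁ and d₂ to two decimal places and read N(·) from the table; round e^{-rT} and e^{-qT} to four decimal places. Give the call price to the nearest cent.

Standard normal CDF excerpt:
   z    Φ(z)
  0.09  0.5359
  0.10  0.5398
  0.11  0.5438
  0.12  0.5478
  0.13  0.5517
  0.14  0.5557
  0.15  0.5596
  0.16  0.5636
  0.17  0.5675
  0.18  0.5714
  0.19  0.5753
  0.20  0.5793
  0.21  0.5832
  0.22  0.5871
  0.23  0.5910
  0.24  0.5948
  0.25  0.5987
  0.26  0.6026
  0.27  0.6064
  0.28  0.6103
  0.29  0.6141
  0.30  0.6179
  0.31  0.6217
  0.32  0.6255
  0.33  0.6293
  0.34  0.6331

$24.72

σ√T = 0.22·√0.75 = 0.1905
d₁ = [ln(264/260) + (0.078 − 0.042 + ½·0.22²)·0.75] / (σ√T) = (0.0153 + 0.0451) / 0.1905 = 0.3171 ≈ 0.32
d₂ = 0.3171 − 0.1905 = 0.1266 ≈ 0.13
exp(−qT) = exp(−0.042·0.75) = 0.9690;  exp(−rT) = exp(−0.078·0.75) = 0.9432
C = 264·0.9690·N(0.32) − 260·0.9432·N(0.13) = 264·0.9690·0.6255 − 260·0.9432·0.5517 = 160.0129 − 135.2945 = 24.7184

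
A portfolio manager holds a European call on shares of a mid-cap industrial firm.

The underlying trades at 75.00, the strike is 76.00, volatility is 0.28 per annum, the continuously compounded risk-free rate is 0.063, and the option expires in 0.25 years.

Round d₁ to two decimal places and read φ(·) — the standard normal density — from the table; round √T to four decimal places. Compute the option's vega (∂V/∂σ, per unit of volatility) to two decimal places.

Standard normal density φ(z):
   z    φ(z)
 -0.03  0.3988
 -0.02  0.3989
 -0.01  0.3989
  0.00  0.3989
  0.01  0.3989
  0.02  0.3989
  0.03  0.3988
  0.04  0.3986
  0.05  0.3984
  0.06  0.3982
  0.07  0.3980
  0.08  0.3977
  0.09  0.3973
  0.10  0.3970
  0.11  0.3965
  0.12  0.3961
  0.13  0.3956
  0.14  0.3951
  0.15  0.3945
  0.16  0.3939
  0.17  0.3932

14.90

T = 0.25;  σ√T = 0.1400
d₁ = [ln(75/76) + (0.063 + 0.28²/2)·0.25] / 0.1400 = [-0.0132 + 0.0256] / 0.1400 = 0.0879 → 0.09
√T = √0.25 = 0.5000
φ(d₁) = φ(0.09) = 0.3973
vega = S·φ(d₁)·√T = 75·0.3973·0.5000 = 14.8987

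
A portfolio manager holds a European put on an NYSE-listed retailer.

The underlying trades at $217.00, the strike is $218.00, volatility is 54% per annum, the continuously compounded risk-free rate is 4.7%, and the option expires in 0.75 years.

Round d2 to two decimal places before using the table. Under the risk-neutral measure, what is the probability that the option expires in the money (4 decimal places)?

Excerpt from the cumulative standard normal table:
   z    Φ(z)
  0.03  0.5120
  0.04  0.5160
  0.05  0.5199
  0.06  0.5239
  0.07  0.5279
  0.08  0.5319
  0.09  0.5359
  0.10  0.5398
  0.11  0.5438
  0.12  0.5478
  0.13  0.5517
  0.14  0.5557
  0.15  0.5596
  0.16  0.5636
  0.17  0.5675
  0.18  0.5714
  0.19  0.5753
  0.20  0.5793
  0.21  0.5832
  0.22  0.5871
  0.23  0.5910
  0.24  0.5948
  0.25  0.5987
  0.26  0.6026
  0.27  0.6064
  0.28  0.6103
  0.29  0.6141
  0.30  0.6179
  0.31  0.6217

σ√T = 0.54·√0.75 = 0.4677
d₁ = [ln(217/218) + (0.047 + 0.54²/2)·0.75] / 0.4677 = [-0.0046 + 0.1446] / 0.4677 = 0.2994 ⇒ 0.30
d₂ = d₁ − σ√T = 0.2994 − 0.4677 = -0.1683 ⇒ -0.17
Pr(exercise) under Q = N(−d₂) = N(0.17) = 0.5675

0.5675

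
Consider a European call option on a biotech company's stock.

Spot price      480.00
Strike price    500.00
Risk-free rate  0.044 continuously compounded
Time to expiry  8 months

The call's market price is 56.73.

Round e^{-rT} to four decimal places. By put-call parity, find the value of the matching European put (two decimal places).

62.28

exp(−rT) = exp(−0.044·0.6667) = 0.9711
Put-call parity: C − P = S − K·e^(−rT) = 480 − 500·0.9711 = 480 − 485.5500 = -5.5500
P = C − (C − P) = 56.73 − (-5.5500) = 62.2800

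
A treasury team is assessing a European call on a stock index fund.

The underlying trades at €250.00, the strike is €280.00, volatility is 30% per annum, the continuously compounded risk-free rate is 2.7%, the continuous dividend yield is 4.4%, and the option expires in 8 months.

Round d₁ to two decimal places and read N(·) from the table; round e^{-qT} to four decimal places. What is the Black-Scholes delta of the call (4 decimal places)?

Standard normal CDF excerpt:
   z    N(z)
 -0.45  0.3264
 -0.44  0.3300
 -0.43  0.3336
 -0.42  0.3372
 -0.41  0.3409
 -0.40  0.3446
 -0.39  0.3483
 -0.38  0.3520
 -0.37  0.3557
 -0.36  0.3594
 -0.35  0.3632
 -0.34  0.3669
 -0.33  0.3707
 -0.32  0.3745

0.3382

σ√T = 0.3·√0.6667 = 0.2449
ln(S/K) + (r − q + σ²/2)T = ln(250/280) + (0.027 − 0.044 + 0.3²/2)·0.6667 = -0.1133 + 0.0187 = -0.0947
d₁ = -0.0947 / 0.2449 = -0.3865 ⇒ -0.39
N(d₁) = N(-0.39) = 0.3483
Δ_call = e^(−qT)·N(d₁) = 0.9711·0.3483 = 0.3382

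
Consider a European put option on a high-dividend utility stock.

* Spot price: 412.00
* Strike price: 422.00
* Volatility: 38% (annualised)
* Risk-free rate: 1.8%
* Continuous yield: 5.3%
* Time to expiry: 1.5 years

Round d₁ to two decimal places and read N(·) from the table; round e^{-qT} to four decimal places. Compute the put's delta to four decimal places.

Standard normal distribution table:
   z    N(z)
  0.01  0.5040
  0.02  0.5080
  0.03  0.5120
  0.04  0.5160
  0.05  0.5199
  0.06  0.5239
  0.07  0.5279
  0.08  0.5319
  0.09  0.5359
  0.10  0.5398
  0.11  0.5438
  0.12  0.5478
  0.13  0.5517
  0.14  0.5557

-0.4360

σ√T = 0.38 × 1.2247 = 0.4654
d₁ = [ln(412/422) + (0.018 − 0.053 + 0.38²/2)·1.5] / 0.4654 = [-0.0240 + 0.0558] / 0.4654 = 0.0684 → 0.07
N(d₁) = N(0.07) = 0.5279
Δ_put = e^(−qT)·(N(d₁) − 1) = 0.9236·(0.5279 − 1) = -0.4360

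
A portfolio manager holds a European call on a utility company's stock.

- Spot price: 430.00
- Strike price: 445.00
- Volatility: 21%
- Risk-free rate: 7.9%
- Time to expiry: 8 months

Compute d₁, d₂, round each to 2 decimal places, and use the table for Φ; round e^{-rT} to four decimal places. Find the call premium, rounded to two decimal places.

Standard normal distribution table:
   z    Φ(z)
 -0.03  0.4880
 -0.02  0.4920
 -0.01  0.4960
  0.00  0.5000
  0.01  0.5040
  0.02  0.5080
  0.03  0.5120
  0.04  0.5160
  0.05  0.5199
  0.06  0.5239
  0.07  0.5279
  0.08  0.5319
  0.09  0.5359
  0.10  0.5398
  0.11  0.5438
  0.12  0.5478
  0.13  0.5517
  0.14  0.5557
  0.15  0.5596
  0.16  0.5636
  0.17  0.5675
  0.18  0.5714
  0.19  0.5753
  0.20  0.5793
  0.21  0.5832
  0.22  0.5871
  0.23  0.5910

σ√T = 0.21·√0.6667 = 0.1715
d₁ = [ln(430/445) + (0.079 + 0.21²/2)·0.6667] / 0.1715 = [-0.0343 + 0.0674] / 0.1715 = 0.1929 → 0.19
d₂ = d₁ − σ√T = 0.1929 − 0.1715 = 0.0214 → 0.02
e^(−rT) = e^(−0.079·0.6667) = 0.9487
N(d₁) = N(0.19) = 0.5753;  N(d₂) = N(0.02) = 0.5080
C = 430·0.5753 − 445·0.9487·0.5080 = 247.3790 − 214.4631 = 32.9159

32.92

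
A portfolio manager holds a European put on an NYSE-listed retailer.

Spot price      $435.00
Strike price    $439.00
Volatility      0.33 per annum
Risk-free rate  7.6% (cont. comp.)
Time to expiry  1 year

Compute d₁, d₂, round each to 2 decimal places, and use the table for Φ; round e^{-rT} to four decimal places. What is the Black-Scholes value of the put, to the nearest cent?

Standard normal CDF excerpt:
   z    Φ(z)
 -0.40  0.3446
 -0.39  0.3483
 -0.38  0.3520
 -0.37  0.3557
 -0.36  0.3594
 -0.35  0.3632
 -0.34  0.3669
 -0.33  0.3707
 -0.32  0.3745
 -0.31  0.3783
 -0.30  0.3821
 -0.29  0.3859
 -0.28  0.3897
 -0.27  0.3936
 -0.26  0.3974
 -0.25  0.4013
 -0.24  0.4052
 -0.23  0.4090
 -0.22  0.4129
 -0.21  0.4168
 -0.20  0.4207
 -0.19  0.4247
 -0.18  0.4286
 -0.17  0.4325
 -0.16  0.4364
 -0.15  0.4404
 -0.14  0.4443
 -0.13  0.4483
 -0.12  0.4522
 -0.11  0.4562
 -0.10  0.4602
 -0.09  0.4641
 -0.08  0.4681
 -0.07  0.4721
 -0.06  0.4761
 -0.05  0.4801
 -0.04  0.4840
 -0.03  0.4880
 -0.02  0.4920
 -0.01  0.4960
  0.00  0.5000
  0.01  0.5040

σ√T = 0.33 × 1.0000 = 0.3300
ln(S/K) + (r + σ²/2)T = ln(435/439) + (0.076 + 0.33²/2)·1 = -0.0092 + 0.1305 = 0.1213
d₁ = 0.1213 / 0.3300 = 0.3676 which rounds to 0.37
d₂ = d₁ − σ√T = 0.3676 − 0.3300 = 0.0376 which rounds to 0.04
e^(−rT) = e^(−0.076·1) = 0.9268
P = 439·0.9268·N(-0.04) − 435·N(-0.37) = 439·0.9268·0.4840 − 435·0.3557 = 196.9228 − 154.7295 = 42.1933

$42.19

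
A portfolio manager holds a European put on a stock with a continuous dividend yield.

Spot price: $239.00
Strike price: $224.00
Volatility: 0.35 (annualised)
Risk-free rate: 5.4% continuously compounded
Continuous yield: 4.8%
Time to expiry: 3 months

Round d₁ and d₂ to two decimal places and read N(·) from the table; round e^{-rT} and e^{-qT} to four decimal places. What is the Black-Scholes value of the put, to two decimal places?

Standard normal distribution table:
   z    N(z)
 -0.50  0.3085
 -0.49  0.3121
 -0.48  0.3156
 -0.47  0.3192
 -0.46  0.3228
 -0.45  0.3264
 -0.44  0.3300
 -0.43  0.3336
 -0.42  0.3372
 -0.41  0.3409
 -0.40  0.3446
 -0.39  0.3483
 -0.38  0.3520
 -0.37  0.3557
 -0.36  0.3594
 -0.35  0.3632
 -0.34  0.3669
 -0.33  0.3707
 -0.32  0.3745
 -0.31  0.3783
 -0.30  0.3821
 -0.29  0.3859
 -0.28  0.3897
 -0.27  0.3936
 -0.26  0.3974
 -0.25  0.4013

σ√T = 0.35 × 0.5000 = 0.1750
d₁ = [ln(239/224) + (0.054 − 0.048 + ½·0.35²)·0.25] / (σ√T) = (0.0648 + 0.0168) / 0.1750 = 0.4665 which rounds to 0.47
d₂ = 0.4665 − 0.1750 = 0.2915 which rounds to 0.29
exp(−qT) = exp(−0.048·0.25) = 0.9881;  exp(−rT) = exp(−0.054·0.25) = 0.9866
N(−d₂) = N(-0.29) = 0.3859;  N(−d₁) = N(-0.47) = 0.3192
P = 224·0.9866·0.3859 − 239·0.9881·0.3192 = 85.2833 − 75.3810 = 9.9023

$9.90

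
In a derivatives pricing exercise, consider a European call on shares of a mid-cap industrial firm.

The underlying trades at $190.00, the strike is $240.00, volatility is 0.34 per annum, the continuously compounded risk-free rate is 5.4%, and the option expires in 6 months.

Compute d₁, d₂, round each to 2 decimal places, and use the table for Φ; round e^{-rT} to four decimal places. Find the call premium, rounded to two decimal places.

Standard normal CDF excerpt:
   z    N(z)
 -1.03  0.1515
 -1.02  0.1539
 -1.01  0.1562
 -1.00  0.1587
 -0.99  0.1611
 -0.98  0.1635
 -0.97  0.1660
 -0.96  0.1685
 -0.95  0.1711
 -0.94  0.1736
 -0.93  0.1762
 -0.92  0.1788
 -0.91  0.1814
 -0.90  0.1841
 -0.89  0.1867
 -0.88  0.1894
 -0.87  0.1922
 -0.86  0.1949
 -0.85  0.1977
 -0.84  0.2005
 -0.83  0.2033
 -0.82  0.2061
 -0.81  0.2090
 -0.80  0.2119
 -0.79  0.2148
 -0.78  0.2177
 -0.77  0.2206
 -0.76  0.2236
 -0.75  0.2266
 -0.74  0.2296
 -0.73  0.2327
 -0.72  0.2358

$5.43

σ√T = 0.34·√0.5 = 0.2404
d₁ = [ln(190/240) + (0.054 + 0.34²/2)·0.5] / 0.2404 = [-0.2336 + 0.0559] / 0.2404 = -0.7392 ≈ -0.74
d₂ = d₁ − σ√T = -0.7392 − 0.2404 = -0.9796 ≈ -0.98
e^(−rT) = e^(−0.054·0.5) = 0.9734
C = 190·N(-0.74) − 240·0.9734·N(-0.98) = 190·0.2296 − 240·0.9734·0.1635 = 43.6240 − 38.1962 = 5.4278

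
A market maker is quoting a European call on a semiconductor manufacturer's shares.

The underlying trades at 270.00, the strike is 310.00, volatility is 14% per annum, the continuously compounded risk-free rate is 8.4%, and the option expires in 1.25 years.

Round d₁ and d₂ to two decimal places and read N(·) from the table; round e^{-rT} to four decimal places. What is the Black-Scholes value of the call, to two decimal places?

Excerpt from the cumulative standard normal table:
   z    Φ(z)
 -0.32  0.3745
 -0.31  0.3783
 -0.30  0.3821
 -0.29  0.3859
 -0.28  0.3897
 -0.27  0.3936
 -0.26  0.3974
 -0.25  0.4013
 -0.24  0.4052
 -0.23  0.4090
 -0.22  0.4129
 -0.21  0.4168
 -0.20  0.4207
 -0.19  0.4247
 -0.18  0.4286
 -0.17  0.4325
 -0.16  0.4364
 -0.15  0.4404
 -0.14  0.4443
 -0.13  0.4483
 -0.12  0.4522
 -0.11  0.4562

T = 1.25;  σ√T = 0.1565
ln(S/K) + (r + σ²/2)T = ln(270/310) + (0.084 + 0.14²/2)·1.25 = -0.1382 + 0.1173 = -0.0209
d₁ = -0.0209 / 0.1565 = -0.1335 which rounds to -0.13
d₂ = d₁ − σ√T = -0.1335 − 0.1565 = -0.2901 which rounds to -0.29
exp(−rT) = exp(−0.084·1.25) = 0.9003
N(d₁) = N(-0.13) = 0.4483;  N(d₂) = N(-0.29) = 0.3859
C = 270·0.4483 − 310·0.9003·0.3859 = 121.0410 − 107.7020 = 13.3390

13.34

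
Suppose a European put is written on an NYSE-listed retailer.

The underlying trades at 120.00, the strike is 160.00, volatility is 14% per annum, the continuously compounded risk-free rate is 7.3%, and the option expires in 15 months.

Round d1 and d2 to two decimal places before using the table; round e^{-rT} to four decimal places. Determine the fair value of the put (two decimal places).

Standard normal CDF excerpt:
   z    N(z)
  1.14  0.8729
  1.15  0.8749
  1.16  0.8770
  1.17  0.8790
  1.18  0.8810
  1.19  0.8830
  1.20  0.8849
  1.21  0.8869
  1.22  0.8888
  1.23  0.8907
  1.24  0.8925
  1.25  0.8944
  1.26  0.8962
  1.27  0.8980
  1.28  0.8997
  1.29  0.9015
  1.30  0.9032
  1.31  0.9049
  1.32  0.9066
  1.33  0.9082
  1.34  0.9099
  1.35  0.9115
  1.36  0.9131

26.92

σ√T = 0.14·√1.25 = 0.1565
ln(S/K) + (r + σ²/2)T = ln(120/160) + (0.073 + 0.14²/2)·1.25 = -0.2877 + 0.1035 = -0.1842
d₁ = -0.1842 / 0.1565 = -1.1767 which rounds to -1.18
d₂ = d₁ − σ√T = -1.1767 − 0.1565 = -1.3332 which rounds to -1.33
exp(−rT) = exp(−0.073·1.25) = 0.9128
N(−d₂) = N(1.33) = 0.9082;  N(−d₁) = N(1.18) = 0.8810
P = 160·0.9128·0.9082 − 120·0.8810 = 132.6408 − 105.7200 = 26.9208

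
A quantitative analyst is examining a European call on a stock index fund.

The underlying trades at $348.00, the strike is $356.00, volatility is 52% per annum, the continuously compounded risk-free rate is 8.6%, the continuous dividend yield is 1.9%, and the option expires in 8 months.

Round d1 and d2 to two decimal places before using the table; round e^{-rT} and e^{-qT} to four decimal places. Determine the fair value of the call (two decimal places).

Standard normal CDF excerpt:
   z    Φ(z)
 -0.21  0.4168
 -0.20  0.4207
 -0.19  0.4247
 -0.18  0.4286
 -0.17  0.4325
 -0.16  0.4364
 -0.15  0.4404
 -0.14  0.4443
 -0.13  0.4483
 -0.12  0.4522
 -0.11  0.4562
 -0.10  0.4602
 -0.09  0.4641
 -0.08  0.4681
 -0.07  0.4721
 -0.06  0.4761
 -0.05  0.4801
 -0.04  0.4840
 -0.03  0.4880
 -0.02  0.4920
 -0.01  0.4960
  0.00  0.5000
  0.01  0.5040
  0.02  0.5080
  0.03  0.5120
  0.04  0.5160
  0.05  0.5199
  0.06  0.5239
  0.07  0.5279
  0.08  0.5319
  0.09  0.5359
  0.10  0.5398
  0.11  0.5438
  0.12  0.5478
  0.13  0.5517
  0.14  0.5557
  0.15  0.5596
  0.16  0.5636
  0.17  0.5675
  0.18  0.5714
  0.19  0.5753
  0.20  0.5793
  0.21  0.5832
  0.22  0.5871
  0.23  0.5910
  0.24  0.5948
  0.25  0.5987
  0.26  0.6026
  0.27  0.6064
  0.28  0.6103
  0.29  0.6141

T = 0.6667;  σ√T = 0.4246
d₁ = [ln(348/356) + (0.086 − 0.019 + 0.52²/2)·0.6667] / 0.4246 = [-0.0227 + 0.1348] / 0.4246 = 0.2640 ≈ 0.26
d₂ = d₁ − σ√T = 0.2640 − 0.4246 = -0.1606 ≈ -0.16
e^(−qT) = e^(−0.019·0.6667) = 0.9874;  e^(−rT) = e^(−0.086·0.6667) = 0.9443
N(d₁) = N(0.26) = 0.6026;  N(d₂) = N(-0.16) = 0.4364
C = 348·0.9874·0.6026 − 356·0.9443·0.4364 = 207.0625 − 146.7049 = 60.3576

$60.36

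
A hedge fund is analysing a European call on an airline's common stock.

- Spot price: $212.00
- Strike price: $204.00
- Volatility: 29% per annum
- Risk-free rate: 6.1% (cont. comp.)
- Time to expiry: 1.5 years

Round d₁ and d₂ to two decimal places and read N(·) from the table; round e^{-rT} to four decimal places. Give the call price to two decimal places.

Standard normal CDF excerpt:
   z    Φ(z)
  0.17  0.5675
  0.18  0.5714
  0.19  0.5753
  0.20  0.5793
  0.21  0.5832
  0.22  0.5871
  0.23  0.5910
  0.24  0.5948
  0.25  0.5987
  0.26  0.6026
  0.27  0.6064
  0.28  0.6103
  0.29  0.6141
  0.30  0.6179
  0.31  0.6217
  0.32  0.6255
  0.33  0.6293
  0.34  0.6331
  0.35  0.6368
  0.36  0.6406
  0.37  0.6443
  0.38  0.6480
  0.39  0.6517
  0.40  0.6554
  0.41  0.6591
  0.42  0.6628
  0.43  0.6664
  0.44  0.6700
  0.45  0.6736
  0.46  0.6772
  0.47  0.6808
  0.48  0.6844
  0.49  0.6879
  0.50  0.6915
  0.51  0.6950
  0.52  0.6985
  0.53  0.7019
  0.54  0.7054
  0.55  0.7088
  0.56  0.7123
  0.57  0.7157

σ√T = 0.29·√1.5 = 0.3552
ln(S/K) + (r + σ²/2)T = ln(212/204) + (0.061 + 0.29²/2)·1.5 = 0.0385 + 0.1546 = 0.1930
d₁ = 0.1930 / 0.3552 = 0.5435 ≈ 0.54
d₂ = d₁ − σ√T = 0.5435 − 0.3552 = 0.1883 ≈ 0.19
exp(−rT) = exp(−0.061·1.5) = 0.9126
C = 212·N(0.54) − 204·0.9126·N(0.19) = 212·0.7054 − 204·0.9126·0.5753 = 149.5448 − 107.1038 = 42.4410

$42.44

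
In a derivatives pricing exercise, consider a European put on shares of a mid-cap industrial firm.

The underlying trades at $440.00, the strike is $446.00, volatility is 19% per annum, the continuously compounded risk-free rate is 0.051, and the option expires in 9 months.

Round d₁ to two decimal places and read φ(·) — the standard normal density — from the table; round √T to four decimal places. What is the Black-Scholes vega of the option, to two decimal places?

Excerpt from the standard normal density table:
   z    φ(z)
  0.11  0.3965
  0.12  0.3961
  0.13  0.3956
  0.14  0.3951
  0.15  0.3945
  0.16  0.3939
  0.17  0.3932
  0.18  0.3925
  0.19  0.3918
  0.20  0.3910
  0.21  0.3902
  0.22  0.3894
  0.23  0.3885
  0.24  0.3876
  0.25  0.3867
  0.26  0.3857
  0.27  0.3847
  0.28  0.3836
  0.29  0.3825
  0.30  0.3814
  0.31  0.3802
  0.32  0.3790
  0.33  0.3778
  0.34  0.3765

T = 0.75;  σ√T = 0.1645
ln(S/K) + (r + σ²/2)T = ln(440/446) + (0.051 + 0.19²/2)·0.75 = -0.0135 + 0.0518 = 0.0382
d₁ = 0.0382 / 0.1645 = 0.2324 which rounds to 0.23
√T = √0.75 = 0.8660
φ(d₁) = φ(0.23) = 0.3885
vega = S·φ(d₁)·√T = 440·0.3885·0.8660 = 148.0340

148.03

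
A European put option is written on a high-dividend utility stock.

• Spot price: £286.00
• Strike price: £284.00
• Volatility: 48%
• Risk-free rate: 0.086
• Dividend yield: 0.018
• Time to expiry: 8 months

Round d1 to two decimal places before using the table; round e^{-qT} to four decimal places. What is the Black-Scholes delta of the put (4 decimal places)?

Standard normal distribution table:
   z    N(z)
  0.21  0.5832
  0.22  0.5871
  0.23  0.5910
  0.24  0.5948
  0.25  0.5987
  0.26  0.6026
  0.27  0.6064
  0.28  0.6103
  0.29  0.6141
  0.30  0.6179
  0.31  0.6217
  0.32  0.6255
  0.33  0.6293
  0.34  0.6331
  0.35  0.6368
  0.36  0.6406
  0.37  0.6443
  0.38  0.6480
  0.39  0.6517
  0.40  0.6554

σ√T = 0.48·√0.6667 = 0.3919
d₁ = [ln(286/284) + (0.086 − 0.018 + ½·0.48²)·0.6667] / (σ√T) = (0.0070 + 0.1221) / 0.3919 = 0.3295 → 0.33
N(d₁) = N(0.33) = 0.6293
Δ_put = exp(−qT)·(N(d₁) − 1) = 0.9881·(0.6293 − 1) = -0.3663

-0.3663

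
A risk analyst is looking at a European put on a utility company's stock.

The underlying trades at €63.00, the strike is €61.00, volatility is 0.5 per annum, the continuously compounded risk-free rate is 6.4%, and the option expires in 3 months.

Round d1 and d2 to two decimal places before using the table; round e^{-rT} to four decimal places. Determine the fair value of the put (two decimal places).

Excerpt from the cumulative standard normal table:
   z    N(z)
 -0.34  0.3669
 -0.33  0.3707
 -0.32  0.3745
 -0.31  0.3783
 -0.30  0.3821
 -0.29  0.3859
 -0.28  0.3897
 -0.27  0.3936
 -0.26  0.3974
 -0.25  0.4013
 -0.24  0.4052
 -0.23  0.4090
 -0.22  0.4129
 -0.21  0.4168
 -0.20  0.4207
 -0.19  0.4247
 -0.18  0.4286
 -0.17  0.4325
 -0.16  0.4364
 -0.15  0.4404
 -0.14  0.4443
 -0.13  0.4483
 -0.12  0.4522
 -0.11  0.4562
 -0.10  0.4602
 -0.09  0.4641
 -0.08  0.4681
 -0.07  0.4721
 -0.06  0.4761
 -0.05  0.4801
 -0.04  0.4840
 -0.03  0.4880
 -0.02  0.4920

€4.75

T = 0.25;  σ√T = 0.2500
d₁ = [ln(63/61) + (0.064 + 0.5²/2)·0.25] / 0.2500 = [0.0323 + 0.0473] / 0.2500 = 0.3180 ≈ 0.32
d₂ = d₁ − σ√T = 0.3180 − 0.2500 = 0.0680 ≈ 0.07
e^(−rT) = e^(−0.064·0.25) = 0.9841
P = 61·0.9841·N(-0.07) − 63·N(-0.32) = 61·0.9841·0.4721 − 63·0.3745 = 28.3402 − 23.5935 = 4.7467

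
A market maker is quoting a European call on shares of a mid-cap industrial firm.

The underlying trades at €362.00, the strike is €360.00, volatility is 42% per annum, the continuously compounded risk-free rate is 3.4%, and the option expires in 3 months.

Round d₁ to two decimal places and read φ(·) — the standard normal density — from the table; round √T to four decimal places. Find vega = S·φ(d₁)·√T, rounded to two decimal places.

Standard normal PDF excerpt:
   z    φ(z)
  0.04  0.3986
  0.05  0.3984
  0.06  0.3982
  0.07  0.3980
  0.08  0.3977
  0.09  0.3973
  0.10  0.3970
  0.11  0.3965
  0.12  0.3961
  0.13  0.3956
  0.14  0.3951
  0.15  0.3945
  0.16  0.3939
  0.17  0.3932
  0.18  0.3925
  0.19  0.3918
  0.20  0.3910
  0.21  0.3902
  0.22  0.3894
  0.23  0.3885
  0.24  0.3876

71.17

σ√T = 0.42·√0.25 = 0.2100
d₁ = [ln(362/360) + (0.034 + 0.42²/2)·0.25] / 0.2100 = [0.0055 + 0.0305] / 0.2100 = 0.1719 which rounds to 0.17
√T = √0.25 = 0.5000
φ(d₁) = φ(0.17) = 0.3932
vega = S·φ(d₁)·√T = 362·0.3932·0.5000 = 71.1692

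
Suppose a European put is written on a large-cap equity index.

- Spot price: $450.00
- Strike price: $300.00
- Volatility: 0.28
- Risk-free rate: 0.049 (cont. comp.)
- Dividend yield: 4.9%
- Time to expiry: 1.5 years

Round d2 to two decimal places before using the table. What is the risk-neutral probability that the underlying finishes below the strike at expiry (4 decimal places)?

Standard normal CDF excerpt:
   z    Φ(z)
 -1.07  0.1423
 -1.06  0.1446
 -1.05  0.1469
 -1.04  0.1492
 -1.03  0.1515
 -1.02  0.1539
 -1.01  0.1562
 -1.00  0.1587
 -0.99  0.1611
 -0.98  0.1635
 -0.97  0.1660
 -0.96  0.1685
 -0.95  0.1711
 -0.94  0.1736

0.1562

T = 1.5;  σ√T = 0.3429
d₁ = [ln(450/300) + (0.049 − 0.049 + 0.28²/2)·1.5] / 0.3429 = [0.4055 + 0.0588] / 0.3429 = 1.3538 ≈ 1.35
d₂ = d₁ − σ√T = 1.3538 − 0.3429 = 1.0109 ≈ 1.01
Risk-neutral Pr[S_T < K] = N(−d₂) = N(-1.01) = 0.1562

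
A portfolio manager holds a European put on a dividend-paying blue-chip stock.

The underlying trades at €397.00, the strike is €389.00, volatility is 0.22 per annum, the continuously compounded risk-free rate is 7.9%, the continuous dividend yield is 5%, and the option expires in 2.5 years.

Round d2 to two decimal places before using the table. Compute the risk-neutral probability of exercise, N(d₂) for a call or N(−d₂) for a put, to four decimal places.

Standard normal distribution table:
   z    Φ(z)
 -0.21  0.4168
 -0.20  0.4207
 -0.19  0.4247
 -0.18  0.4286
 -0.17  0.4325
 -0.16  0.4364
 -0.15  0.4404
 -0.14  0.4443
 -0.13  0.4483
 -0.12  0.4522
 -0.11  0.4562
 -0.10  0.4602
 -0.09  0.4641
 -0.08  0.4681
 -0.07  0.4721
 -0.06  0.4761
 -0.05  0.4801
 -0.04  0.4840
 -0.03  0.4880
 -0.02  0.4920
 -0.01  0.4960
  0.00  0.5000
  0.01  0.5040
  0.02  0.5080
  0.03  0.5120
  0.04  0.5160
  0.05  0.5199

σ√T = 0.22 × 1.5811 = 0.3479
d₁ = [ln(397/389) + (0.079 − 0.05 + 0.22²/2)·2.5] / 0.3479 = [0.0204 + 0.1330] / 0.3479 = 0.4409 → 0.44
d₂ = d₁ − σ√T = 0.4409 − 0.3479 = 0.0930 → 0.09
Risk-neutral Pr[S_T < K] = N(−d₂) = N(-0.09) = 0.4641

0.4641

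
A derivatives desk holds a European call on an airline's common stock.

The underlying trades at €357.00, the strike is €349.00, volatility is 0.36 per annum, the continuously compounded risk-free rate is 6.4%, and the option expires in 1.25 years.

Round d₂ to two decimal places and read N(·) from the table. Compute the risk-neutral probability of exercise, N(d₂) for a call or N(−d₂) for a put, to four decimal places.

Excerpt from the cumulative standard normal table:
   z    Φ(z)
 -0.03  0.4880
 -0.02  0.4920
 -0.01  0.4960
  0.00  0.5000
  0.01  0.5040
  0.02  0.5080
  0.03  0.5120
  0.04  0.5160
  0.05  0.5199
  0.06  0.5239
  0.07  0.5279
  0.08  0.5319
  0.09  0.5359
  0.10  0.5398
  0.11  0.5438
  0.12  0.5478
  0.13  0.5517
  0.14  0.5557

0.5199

T = 1.25;  σ√T = 0.4025
ln(S/K) + (r + σ²/2)T = ln(357/349) + (0.064 + 0.36²/2)·1.25 = 0.0227 + 0.1610 = 0.1837
d₁ = 0.1837 / 0.4025 = 0.4563 → 0.46
d₂ = d₁ − σ√T = 0.4563 − 0.4025 = 0.0538 → 0.05
Pr(exercise) under Q = N(d₂) = 0.5199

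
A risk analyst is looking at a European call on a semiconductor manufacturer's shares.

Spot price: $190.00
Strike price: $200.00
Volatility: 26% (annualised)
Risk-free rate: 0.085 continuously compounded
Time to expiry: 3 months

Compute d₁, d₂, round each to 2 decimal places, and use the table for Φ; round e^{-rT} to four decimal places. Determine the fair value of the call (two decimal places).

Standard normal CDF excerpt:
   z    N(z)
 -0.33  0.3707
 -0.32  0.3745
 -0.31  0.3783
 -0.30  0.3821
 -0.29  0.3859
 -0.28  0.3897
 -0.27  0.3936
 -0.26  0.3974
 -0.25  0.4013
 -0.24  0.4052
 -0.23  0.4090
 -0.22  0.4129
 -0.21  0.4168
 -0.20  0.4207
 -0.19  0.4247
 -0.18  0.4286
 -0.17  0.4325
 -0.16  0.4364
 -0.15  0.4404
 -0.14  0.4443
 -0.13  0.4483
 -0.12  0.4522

$7.36

T = 0.25;  σ√T = 0.1300
ln(S/K) + (r + σ²/2)T = ln(190/200) + (0.085 + 0.26²/2)·0.25 = -0.0513 + 0.0297 = -0.0216
d₁ = -0.0216 / 0.1300 = -0.1661 ≈ -0.17
d₂ = d₁ − σ√T = -0.1661 − 0.1300 = -0.2961 ≈ -0.30
e^(−rT) = e^(−0.085·0.25) = 0.9790
C = 190·N(-0.17) − 200·0.9790·N(-0.30) = 190·0.4325 − 200·0.9790·0.3821 = 82.1750 − 74.8152 = 7.3598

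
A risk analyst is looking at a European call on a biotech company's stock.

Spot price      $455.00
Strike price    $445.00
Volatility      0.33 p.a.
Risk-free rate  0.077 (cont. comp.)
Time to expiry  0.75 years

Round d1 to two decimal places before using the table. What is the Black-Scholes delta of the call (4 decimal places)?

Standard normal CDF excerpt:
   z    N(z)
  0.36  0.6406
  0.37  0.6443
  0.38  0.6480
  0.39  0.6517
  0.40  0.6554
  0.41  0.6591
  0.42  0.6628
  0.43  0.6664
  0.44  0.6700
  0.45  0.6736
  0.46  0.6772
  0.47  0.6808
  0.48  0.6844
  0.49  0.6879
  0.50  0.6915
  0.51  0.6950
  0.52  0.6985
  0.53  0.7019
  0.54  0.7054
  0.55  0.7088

σ√T = 0.33·√0.75 = 0.2858
d₁ = [ln(455/445) + (0.077 + 0.33²/2)·0.75] / 0.2858 = [0.0222 + 0.0986] / 0.2858 = 0.4227 which rounds to 0.42
N(d₁) = N(0.42) = 0.6628
Δ_call = N(d₁) = 0.6628

0.6628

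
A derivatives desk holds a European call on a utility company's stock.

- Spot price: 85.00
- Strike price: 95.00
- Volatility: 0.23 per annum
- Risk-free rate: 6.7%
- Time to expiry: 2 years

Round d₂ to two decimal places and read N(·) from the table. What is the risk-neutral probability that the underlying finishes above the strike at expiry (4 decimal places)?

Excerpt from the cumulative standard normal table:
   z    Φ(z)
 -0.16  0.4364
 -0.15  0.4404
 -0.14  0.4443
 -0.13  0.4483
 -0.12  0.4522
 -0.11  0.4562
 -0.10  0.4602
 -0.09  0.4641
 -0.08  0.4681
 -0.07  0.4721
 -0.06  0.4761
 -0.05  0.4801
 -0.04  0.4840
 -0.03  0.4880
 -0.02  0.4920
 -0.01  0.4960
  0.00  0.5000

σ√T = 0.23 × 1.4142 = 0.3253
d₁ = [ln(85/95) + (0.067 + 0.23²/2)·2] / 0.3253 = [-0.1112 + 0.1869] / 0.3253 = 0.2327 → 0.23
d₂ = d₁ − σ√T = 0.2327 − 0.3253 = -0.0926 → -0.09
Risk-neutral Pr[S_T > K] = N(d₂) = N(-0.09) = 0.4641

0.4641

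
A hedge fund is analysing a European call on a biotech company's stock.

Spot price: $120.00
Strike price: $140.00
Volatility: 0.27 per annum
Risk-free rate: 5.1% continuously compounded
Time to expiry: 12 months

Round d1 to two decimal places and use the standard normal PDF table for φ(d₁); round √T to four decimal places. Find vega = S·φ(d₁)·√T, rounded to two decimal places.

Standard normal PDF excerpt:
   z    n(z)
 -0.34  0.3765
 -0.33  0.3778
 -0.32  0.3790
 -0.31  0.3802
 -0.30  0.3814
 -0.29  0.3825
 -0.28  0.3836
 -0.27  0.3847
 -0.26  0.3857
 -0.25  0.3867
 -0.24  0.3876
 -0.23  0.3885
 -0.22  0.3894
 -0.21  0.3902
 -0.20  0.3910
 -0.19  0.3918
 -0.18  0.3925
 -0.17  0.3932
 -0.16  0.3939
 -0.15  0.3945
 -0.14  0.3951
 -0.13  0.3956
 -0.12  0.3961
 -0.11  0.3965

T = 1;  σ√T = 0.2700
d₁ = [ln(120/140) + (0.051 + ½·0.27²)·1] / (σ√T) = (-0.1542 + 0.0874) / 0.2700 = -0.2470 ≈ -0.25
√T = √1 = 1.0000
φ(d₁) = φ(-0.25) = 0.3867
vega = S·φ(d₁)·√T = 120·0.3867·1.0000 = 46.4040

46.40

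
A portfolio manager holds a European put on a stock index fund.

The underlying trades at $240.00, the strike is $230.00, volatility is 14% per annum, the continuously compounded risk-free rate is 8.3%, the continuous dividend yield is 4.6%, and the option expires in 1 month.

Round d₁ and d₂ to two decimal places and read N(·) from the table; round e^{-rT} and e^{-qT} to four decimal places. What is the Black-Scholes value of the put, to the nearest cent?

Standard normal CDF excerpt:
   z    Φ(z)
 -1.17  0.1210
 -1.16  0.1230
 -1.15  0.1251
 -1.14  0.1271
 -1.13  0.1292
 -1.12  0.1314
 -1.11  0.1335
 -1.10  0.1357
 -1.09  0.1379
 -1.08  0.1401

T = 0.08333;  σ√T = 0.0404
ln(S/K) + (r − q + σ²/2)T = ln(240/230) + (0.083 − 0.046 + 0.14²/2)·0.08333 = 0.0426 + 0.0039 = 0.0465
d₁ = 0.0465 / 0.0404 = 1.1496 ≈ 1.15
d₂ = d₁ − σ√T = 1.1496 − 0.0404 = 1.1092 ≈ 1.11
e^(−qT) = e^(−0.046·0.08333) = 0.9962;  e^(−rT) = e^(−0.083·0.08333) = 0.9931
N(−d₂) = N(-1.11) = 0.1335;  N(−d₁) = N(-1.15) = 0.1251
P = 230·0.9931·0.1335 − 240·0.9962·0.1251 = 30.4931 − 29.9099 = 0.5832

$0.58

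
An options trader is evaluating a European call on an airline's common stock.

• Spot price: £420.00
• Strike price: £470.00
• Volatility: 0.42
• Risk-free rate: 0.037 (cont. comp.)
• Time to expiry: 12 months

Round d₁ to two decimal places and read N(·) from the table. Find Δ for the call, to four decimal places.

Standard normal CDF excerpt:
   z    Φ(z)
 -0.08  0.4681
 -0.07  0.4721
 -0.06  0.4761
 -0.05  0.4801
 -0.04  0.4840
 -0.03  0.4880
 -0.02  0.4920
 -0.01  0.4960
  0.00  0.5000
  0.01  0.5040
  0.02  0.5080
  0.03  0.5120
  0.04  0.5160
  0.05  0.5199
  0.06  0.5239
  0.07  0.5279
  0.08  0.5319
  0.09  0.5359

σ√T = 0.42 × 1.0000 = 0.4200
ln(S/K) + (r + σ²/2)T = ln(420/470) + (0.037 + 0.42²/2)·1 = -0.1125 + 0.1252 = 0.0127
d₁ = 0.0127 / 0.4200 = 0.0303 ≈ 0.03
N(d₁) = N(0.03) = 0.5120
Δ_call = N(d₁) = 0.5120

0.5120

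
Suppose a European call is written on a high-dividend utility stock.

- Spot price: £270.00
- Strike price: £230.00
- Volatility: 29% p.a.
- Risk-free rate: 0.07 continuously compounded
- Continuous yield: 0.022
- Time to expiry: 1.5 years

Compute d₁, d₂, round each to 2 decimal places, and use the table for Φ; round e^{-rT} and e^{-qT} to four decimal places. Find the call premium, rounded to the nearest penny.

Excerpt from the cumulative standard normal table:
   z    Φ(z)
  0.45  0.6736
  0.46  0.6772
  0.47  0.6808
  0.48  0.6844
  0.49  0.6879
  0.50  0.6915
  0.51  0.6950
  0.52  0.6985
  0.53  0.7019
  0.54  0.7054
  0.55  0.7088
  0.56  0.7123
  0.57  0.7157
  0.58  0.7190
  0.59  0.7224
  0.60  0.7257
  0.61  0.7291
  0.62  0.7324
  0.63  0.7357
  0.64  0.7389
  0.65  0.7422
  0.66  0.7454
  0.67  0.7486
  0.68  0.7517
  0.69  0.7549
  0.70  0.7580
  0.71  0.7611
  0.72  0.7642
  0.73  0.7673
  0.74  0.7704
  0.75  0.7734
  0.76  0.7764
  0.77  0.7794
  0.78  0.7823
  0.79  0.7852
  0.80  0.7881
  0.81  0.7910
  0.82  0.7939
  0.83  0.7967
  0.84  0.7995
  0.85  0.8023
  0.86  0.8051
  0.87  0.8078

£66.40

σ√T = 0.29 × 1.2247 = 0.3552
ln(S/K) + (r − q + σ²/2)T = ln(270/230) + (0.07 − 0.022 + 0.29²/2)·1.5 = 0.1603 + 0.1351 = 0.2954
d₁ = 0.2954 / 0.3552 = 0.8318 → 0.83
d₂ = d₁ − σ√T = 0.8318 − 0.3552 = 0.4766 → 0.48
e^(−qT) = e^(−0.022·1.5) = 0.9675;  e^(−rT) = e^(−0.07·1.5) = 0.9003
N(d₁) = N(0.83) = 0.7967;  N(d₂) = N(0.48) = 0.6844
C = 270·0.9675·0.7967 − 230·0.9003·0.6844 = 208.1180 − 141.7180 = 66.3999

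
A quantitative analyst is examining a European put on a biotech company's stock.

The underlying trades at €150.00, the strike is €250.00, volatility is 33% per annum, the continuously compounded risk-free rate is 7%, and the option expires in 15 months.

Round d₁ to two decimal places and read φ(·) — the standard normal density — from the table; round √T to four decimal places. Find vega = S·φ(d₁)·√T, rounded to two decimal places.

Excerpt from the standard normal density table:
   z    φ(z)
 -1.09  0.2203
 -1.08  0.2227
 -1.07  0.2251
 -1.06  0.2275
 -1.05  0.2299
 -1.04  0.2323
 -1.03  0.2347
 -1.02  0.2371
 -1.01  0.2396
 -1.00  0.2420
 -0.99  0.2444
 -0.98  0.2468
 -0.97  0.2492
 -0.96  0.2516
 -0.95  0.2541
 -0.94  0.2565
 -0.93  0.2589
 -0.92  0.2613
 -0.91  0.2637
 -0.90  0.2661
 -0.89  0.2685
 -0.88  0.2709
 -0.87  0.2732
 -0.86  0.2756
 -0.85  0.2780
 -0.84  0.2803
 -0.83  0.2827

42.19

σ√T = 0.33 × 1.1180 = 0.3690
d₁ = [ln(150/250) + (0.07 + 0.33²/2)·1.25] / 0.3690 = [-0.5108 + 0.1556] / 0.3690 = -0.9629 ≈ -0.96
√T = √1.25 = 1.1180
φ(d₁) = φ(-0.96) = 0.2516
vega = S·φ(d₁)·√T = 150·0.2516·1.1180 = 42.1933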